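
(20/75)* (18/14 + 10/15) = 0.52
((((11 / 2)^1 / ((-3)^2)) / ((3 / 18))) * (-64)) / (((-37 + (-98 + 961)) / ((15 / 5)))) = -352 / 413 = -0.85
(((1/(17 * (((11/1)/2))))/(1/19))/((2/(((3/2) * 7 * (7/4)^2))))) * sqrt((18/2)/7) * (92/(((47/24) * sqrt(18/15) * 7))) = 27531 * sqrt(210)/17578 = 22.70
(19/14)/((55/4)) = 38/385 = 0.10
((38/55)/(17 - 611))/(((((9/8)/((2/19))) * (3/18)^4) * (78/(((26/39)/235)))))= -256/49903425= -0.00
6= 6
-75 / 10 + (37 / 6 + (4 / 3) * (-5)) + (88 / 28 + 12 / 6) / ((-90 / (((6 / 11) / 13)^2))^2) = -585426241256 / 73178280175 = -8.00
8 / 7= 1.14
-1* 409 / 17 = -409 / 17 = -24.06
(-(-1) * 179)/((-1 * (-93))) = 179/93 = 1.92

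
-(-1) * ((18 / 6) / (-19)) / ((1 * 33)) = -1 / 209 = -0.00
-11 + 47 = 36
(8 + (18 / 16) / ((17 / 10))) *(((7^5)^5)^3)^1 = 1420588503999407618497459102648350143911198066629744590141450328427 / 68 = 20891007411755994389668520000000000000000000000000000000000000000.00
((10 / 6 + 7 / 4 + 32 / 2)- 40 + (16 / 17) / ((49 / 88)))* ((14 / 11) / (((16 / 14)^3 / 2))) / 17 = -9253895 / 4882944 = -1.90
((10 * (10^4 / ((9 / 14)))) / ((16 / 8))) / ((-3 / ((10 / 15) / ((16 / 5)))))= -437500 / 81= -5401.23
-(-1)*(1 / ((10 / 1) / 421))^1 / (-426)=-421 / 4260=-0.10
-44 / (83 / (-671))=29524 / 83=355.71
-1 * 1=-1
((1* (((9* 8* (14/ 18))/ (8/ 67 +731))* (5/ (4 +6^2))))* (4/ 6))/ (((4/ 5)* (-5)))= -469/ 293910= -0.00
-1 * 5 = -5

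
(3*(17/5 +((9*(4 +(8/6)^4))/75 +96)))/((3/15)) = 13535/9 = 1503.89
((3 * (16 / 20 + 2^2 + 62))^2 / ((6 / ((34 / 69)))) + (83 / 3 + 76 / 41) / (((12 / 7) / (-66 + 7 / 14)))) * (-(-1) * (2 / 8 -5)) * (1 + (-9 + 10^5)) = -874830317987699 / 848700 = -1030788639.08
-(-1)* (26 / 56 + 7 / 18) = 215 / 252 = 0.85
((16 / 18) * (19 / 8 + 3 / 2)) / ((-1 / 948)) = -9796 / 3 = -3265.33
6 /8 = 3 /4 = 0.75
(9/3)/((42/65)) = 4.64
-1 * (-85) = 85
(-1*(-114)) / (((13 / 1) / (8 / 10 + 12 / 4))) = 2166 / 65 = 33.32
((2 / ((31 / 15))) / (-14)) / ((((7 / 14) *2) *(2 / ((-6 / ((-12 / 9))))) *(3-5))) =135 / 1736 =0.08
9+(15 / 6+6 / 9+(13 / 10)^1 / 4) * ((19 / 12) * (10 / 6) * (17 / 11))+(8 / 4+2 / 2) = 249385 / 9504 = 26.24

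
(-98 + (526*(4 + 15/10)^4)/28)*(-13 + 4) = -34457679/224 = -153828.92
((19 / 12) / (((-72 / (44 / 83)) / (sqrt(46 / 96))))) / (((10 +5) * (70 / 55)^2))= -0.00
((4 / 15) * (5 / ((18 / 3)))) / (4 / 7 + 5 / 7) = 14 / 81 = 0.17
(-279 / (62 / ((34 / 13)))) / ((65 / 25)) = -765 / 169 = -4.53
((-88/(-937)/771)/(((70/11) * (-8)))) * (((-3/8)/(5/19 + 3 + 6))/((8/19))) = 3971/17261189120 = 0.00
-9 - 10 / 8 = -41 / 4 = -10.25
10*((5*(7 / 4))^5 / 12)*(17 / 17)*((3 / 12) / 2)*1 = 262609375 / 49152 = 5342.80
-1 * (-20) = 20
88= 88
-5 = -5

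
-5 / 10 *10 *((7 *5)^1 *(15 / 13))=-2625 / 13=-201.92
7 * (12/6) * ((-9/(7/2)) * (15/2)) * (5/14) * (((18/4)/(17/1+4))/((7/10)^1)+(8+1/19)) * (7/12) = -875475/1862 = -470.18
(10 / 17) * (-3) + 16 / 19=-298 / 323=-0.92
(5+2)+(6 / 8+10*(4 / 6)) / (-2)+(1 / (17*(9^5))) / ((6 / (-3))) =26434265 / 8030664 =3.29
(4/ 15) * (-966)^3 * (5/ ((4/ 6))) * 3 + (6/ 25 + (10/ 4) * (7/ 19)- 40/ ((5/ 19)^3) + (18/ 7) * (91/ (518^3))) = -178540069286926876639/ 33010560100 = -5408574369.72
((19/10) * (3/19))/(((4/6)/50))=45/2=22.50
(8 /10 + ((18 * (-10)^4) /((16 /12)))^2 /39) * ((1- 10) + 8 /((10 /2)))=-1123875001924 /325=-3458076929.00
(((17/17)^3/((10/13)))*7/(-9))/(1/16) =-728/45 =-16.18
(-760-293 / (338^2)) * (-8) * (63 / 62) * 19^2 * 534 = 1054477862760546 / 885391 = 1190974228.06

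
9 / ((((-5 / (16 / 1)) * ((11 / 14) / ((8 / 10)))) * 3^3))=-896 / 825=-1.09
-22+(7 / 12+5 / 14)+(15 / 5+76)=4867 / 84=57.94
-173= -173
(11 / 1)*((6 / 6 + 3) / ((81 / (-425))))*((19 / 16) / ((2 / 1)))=-88825 / 648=-137.08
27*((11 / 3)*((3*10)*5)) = 14850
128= 128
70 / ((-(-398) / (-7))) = -1.23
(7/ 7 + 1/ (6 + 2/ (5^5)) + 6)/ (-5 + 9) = 134389/ 75008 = 1.79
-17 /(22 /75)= -1275 /22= -57.95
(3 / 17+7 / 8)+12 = 1775 / 136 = 13.05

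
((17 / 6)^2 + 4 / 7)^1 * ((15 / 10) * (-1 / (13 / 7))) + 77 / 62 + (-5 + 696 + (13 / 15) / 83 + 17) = 2818975477 / 4013880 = 702.31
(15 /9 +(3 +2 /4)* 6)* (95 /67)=6460 /201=32.14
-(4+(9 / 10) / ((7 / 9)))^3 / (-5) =47045881 / 1715000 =27.43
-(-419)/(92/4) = 419/23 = 18.22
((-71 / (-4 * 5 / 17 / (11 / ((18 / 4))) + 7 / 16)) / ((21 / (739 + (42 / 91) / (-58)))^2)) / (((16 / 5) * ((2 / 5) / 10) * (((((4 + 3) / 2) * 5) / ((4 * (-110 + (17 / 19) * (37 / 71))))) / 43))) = -376414221646408000000 / 22286822103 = -16889542165.63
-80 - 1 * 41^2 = -1761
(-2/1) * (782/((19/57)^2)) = -14076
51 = 51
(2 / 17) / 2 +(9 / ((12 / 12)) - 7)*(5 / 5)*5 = 10.06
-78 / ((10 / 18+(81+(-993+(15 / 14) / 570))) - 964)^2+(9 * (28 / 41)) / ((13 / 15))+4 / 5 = 1695880213516596872 / 214888430431454065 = 7.89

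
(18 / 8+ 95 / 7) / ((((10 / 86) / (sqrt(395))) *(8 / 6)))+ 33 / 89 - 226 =-20081 / 89+ 57147 *sqrt(395) / 560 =1802.54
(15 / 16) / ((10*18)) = 1 / 192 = 0.01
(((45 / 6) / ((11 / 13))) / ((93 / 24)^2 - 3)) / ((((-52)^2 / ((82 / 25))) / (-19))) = -9348 / 549835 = -0.02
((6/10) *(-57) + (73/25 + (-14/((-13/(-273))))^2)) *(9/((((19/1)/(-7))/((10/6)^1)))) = -45362478/95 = -477499.77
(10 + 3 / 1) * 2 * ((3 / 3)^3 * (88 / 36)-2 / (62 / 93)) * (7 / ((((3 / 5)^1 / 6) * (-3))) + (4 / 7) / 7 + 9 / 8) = 319.61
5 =5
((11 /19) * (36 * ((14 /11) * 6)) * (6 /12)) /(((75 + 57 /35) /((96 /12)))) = 23520 /2831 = 8.31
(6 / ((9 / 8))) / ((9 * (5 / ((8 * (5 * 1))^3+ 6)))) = 1024096 / 135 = 7585.90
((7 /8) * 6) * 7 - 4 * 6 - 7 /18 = 445 /36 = 12.36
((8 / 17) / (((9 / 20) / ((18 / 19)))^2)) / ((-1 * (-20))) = 640 / 6137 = 0.10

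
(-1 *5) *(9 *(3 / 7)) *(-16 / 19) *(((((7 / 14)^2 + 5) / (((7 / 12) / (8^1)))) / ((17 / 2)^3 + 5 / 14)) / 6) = 0.32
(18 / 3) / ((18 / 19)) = 19 / 3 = 6.33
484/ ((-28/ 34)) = -587.71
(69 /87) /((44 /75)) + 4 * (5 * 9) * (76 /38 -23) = -4821555 /1276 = -3778.65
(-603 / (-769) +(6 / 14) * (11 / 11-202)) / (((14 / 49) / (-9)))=2067687 / 769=2688.80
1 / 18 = 0.06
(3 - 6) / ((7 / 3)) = -9 / 7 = -1.29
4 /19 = 0.21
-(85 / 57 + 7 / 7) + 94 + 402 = 28130 / 57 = 493.51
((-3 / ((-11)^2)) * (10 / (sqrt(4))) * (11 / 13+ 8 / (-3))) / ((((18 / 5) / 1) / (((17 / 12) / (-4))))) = -30175 / 1359072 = -0.02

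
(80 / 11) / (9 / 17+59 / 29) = 2465 / 869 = 2.84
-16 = -16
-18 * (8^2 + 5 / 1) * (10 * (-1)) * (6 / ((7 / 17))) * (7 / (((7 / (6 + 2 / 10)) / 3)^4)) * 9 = 170579197502712 / 300125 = 568360508.13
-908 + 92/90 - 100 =-45314/45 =-1006.98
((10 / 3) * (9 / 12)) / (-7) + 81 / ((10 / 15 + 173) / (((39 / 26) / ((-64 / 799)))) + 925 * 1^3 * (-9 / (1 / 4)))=-602894767 / 1676688916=-0.36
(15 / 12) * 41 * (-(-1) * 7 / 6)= 1435 / 24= 59.79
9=9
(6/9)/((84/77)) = 11/18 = 0.61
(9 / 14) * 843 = 7587 / 14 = 541.93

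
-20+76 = 56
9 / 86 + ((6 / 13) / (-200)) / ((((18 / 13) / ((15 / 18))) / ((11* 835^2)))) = -65956837 / 6192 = -10651.94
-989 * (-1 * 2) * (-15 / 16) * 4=-14835 / 2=-7417.50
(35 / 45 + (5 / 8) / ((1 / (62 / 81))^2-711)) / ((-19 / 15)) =-7060755 / 11511986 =-0.61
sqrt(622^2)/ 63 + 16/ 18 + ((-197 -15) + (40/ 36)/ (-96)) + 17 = -184.25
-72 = -72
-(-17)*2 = 34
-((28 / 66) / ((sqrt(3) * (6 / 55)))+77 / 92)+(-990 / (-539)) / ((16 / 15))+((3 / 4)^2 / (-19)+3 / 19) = 347155 / 342608-35 * sqrt(3) / 27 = -1.23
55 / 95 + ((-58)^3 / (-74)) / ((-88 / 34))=-7873170 / 7733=-1018.13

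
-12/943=-0.01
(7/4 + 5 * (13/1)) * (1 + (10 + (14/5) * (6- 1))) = 6675/4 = 1668.75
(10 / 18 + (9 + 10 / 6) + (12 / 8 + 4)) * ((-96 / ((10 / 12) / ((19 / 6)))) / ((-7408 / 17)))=97223 / 6945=14.00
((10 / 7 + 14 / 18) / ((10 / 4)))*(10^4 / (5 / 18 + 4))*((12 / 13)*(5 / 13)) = 732.45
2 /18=1 /9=0.11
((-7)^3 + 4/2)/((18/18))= -341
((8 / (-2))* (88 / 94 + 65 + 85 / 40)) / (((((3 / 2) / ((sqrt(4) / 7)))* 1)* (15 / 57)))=-972458 / 4935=-197.05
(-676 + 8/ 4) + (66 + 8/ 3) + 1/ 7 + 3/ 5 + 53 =-57917/ 105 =-551.59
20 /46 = 10 /23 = 0.43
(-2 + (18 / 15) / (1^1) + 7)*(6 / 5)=7.44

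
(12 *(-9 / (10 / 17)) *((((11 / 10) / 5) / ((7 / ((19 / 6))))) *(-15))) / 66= 2907 / 700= 4.15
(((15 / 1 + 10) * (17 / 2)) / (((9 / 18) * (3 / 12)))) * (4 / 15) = 1360 / 3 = 453.33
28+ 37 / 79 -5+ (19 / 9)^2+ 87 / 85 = 15745618 / 543915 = 28.95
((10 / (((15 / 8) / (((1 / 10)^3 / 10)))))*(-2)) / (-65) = 2 / 121875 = 0.00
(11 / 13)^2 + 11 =1980 / 169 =11.72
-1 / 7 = -0.14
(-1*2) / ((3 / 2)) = -4 / 3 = -1.33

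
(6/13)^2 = 36/169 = 0.21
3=3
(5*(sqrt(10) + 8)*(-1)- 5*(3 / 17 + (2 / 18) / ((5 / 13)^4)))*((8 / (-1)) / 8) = 5*sqrt(10) + 1267412 / 19125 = 82.08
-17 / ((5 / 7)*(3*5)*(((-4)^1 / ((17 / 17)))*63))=17 / 2700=0.01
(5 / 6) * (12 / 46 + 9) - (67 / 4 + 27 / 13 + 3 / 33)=-147353 / 13156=-11.20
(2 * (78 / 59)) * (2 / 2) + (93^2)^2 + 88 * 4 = 4413527783 / 59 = 74805555.64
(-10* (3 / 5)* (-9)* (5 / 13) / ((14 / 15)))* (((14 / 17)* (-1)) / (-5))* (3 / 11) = 2430 / 2431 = 1.00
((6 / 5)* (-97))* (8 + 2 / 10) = -23862 / 25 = -954.48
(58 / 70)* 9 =261 / 35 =7.46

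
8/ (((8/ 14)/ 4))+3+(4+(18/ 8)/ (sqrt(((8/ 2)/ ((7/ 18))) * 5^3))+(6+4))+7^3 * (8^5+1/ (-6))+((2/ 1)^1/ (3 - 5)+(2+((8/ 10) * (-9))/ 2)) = 3 * sqrt(70)/ 400+337183117/ 30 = 11239437.30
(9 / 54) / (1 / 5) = 5 / 6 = 0.83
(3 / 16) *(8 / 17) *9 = 27 / 34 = 0.79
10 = 10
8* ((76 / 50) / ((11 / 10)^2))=1216 / 121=10.05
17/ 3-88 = -247/ 3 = -82.33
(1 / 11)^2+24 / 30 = 489 / 605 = 0.81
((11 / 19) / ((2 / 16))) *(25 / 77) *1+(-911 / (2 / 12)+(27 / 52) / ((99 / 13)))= -5464.43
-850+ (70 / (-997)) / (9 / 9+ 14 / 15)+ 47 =-23218189 / 28913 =-803.04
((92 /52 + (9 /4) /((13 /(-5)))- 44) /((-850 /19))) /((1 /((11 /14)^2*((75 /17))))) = 15456177 /5890976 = 2.62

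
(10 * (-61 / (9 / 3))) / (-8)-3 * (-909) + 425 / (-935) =363259 / 132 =2751.96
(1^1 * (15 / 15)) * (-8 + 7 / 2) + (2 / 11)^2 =-1081 / 242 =-4.47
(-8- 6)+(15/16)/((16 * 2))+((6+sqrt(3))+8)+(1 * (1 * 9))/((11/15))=sqrt(3)+69285/5632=14.03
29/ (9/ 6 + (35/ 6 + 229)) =87/ 709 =0.12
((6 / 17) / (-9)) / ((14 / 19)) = -19 / 357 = -0.05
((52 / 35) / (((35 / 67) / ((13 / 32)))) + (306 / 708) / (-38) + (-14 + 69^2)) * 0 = 0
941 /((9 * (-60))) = -941 /540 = -1.74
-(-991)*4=3964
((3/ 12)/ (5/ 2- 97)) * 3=-0.01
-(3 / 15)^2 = -1 / 25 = -0.04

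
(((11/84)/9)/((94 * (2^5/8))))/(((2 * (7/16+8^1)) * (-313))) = -11/1501404660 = -0.00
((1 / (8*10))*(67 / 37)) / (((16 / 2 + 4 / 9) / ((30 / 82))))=0.00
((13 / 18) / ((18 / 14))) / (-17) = -91 / 2754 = -0.03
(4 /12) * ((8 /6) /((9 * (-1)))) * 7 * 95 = -2660 /81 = -32.84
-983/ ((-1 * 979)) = 983/ 979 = 1.00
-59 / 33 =-1.79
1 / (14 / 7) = 1 / 2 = 0.50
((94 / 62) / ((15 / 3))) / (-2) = -47 / 310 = -0.15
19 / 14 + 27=397 / 14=28.36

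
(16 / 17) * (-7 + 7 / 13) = -1344 / 221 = -6.08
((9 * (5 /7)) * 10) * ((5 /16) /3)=375 /56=6.70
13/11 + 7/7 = 24/11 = 2.18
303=303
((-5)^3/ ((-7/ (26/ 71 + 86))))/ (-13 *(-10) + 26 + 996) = 9125/ 6816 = 1.34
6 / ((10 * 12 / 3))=3 / 20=0.15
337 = 337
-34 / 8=-17 / 4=-4.25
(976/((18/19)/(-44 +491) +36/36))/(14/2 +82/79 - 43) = -109140712/3917897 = -27.86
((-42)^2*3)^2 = 28005264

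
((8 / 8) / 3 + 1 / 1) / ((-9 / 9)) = -4 / 3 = -1.33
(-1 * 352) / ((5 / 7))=-2464 / 5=-492.80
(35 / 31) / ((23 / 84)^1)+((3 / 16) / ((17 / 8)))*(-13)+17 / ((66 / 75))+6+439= 62304849 / 133331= 467.29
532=532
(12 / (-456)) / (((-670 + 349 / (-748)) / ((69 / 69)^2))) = 374 / 9528671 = 0.00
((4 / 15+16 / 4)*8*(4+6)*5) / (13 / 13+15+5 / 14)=71680 / 687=104.34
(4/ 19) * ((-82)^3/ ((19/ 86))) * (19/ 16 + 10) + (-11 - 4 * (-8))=-2121932167/ 361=-5877928.44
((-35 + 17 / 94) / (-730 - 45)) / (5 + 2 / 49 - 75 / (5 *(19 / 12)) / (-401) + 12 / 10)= 1221912363 / 170375038070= 0.01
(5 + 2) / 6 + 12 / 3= 31 / 6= 5.17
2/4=1/2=0.50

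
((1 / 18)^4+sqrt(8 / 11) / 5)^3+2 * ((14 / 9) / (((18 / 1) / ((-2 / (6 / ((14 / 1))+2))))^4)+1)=29386561811 * sqrt(22) / 27779483952000+53141226877296821940179 / 26570421297226302566400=2.00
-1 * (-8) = 8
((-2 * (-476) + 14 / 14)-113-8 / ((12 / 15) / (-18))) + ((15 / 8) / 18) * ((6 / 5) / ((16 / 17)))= 130577 / 128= 1020.13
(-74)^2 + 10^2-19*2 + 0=5538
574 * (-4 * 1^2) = -2296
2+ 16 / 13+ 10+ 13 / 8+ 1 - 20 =-431 / 104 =-4.14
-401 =-401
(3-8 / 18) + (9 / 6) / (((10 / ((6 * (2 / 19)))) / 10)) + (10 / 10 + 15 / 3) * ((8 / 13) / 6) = 4.12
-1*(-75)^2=-5625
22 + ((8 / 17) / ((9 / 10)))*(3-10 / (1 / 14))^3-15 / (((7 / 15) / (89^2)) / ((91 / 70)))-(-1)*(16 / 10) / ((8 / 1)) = -17944184563 / 10710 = -1675460.74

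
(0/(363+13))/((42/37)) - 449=-449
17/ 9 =1.89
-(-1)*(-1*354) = -354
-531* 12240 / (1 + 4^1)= -1299888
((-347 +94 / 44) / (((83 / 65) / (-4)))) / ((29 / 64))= 63123840 / 26477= 2384.10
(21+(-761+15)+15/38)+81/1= -24457/38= -643.61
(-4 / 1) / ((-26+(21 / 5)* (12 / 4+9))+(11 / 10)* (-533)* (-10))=-20 / 29437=-0.00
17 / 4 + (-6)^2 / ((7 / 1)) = 263 / 28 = 9.39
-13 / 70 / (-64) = 13 / 4480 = 0.00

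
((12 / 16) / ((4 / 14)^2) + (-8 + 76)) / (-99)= -1235 / 1584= -0.78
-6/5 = -1.20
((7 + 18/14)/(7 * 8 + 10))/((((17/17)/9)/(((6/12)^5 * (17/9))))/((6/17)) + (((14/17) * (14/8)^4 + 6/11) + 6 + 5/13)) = 0.01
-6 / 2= -3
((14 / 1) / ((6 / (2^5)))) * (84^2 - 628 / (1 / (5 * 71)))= -48358016 / 3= -16119338.67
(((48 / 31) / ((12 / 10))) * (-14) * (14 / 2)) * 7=-27440 / 31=-885.16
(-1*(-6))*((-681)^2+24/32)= 5565141/2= 2782570.50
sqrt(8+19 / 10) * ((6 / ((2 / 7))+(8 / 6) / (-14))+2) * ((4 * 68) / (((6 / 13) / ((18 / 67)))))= 11410.43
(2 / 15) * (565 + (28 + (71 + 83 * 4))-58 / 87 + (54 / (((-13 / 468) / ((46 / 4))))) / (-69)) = 7916 / 45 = 175.91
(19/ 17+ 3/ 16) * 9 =3195/ 272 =11.75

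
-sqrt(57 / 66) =-sqrt(418) / 22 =-0.93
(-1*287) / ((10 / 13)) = -3731 / 10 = -373.10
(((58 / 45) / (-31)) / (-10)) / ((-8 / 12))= -29 / 4650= -0.01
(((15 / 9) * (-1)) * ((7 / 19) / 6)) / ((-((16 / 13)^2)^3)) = 168938315 / 5737807872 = 0.03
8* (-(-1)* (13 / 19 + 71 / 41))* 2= 30112 / 779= 38.65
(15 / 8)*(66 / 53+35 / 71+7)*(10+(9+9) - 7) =5178915 / 15052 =344.07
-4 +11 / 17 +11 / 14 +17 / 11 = -2675 / 2618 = -1.02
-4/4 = -1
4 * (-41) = -164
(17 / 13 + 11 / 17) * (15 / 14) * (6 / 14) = 9720 / 10829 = 0.90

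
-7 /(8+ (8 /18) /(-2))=-9 /10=-0.90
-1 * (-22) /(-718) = -11 /359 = -0.03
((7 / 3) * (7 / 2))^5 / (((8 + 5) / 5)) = 1412376245 / 101088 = 13971.75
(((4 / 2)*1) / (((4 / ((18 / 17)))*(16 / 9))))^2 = 0.09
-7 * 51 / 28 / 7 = -51 / 28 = -1.82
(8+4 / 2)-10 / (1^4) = 0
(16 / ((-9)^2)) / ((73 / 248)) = 3968 / 5913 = 0.67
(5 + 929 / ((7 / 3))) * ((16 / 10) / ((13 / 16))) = 361216 / 455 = 793.88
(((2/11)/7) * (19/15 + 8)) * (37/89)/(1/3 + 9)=5143/479710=0.01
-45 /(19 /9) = -405 /19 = -21.32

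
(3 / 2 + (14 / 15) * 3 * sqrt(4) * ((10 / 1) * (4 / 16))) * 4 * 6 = 372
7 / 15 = 0.47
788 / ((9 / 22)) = 17336 / 9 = 1926.22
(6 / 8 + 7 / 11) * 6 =183 / 22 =8.32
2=2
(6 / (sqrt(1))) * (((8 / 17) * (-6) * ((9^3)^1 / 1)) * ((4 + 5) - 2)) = -1469664 / 17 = -86450.82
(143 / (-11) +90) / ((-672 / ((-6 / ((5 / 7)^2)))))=1.35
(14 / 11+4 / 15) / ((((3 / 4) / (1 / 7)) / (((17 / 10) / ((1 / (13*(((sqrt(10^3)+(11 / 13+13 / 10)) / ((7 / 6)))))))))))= 803148 / 67375+449072*sqrt(10) / 8085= 187.57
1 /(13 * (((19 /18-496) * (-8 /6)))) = 27 /231634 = 0.00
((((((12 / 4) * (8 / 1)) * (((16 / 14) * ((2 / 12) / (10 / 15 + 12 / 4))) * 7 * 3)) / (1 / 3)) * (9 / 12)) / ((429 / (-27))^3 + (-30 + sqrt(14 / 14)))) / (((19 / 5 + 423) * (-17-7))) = 98415 / 69139098952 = 0.00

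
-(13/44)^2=-169/1936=-0.09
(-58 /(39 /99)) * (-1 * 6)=11484 /13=883.38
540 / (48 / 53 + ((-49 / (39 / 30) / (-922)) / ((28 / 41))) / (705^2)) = 68199647209200 / 114380974891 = 596.25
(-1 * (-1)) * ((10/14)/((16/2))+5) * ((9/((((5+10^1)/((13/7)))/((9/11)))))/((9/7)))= 2223/616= 3.61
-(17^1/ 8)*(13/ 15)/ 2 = -221/ 240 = -0.92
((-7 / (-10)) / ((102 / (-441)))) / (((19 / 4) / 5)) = -1029 / 323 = -3.19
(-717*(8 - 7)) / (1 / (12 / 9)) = -956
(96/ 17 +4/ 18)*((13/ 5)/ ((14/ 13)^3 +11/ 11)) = 6.79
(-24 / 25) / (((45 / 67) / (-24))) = 4288 / 125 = 34.30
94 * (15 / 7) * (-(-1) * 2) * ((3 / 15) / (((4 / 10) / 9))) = 12690 / 7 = 1812.86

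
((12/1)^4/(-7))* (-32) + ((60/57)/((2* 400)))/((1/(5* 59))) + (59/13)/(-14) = 1311179637/13832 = 94793.21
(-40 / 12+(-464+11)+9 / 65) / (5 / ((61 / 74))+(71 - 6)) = -5426438 / 845325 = -6.42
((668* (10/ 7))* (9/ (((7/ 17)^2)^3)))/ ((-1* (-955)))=290230129656/ 157296713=1845.11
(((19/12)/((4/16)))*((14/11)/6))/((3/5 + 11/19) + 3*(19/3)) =12635/189783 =0.07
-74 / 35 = -2.11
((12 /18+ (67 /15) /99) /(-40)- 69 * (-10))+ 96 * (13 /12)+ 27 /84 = 330271451 /415800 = 794.30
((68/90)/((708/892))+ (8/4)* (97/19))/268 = 422317/10139445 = 0.04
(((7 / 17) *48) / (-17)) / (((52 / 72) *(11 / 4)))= -24192 / 41327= -0.59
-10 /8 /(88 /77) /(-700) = 1 /640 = 0.00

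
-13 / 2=-6.50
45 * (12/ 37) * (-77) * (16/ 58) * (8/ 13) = -2661120/ 13949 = -190.77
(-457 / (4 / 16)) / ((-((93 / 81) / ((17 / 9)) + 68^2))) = 0.40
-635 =-635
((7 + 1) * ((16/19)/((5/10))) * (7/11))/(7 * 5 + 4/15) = 26880/110561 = 0.24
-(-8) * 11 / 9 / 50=44 / 225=0.20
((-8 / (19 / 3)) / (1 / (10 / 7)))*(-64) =15360 / 133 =115.49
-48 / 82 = -24 / 41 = -0.59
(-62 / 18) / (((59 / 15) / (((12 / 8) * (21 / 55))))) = -0.50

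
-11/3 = -3.67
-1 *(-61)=61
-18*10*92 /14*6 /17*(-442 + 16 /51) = 53290080 /289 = 184394.74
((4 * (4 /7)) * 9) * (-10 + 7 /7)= -1296 /7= -185.14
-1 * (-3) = 3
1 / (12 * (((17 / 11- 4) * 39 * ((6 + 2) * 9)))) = -11 / 909792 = -0.00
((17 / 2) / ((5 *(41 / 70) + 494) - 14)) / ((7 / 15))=255 / 6761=0.04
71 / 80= 0.89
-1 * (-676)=676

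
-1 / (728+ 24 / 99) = -33 / 24032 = -0.00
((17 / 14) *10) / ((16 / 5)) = 425 / 112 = 3.79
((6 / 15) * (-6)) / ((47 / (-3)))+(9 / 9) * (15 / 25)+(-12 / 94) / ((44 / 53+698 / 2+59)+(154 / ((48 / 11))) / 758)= 69749633739 / 92643849545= 0.75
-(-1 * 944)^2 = -891136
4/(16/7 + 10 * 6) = 7/109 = 0.06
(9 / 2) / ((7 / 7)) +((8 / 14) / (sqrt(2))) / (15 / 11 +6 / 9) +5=66*sqrt(2) / 469 +19 / 2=9.70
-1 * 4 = -4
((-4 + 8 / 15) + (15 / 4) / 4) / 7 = -607 / 1680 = -0.36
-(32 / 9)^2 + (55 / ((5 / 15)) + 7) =12908 / 81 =159.36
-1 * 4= -4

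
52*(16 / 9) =832 / 9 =92.44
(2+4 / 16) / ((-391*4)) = -9 / 6256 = -0.00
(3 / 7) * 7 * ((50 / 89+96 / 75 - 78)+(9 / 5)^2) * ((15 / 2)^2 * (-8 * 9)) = 78850098 / 89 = 885956.16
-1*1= -1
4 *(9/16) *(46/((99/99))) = 207/2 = 103.50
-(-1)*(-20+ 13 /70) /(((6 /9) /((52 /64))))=-24.15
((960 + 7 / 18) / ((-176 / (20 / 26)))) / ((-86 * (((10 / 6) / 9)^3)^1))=37806669 / 4919200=7.69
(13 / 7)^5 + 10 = 539363 / 16807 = 32.09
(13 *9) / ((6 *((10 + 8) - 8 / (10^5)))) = 243750 / 224999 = 1.08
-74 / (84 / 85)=-3145 / 42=-74.88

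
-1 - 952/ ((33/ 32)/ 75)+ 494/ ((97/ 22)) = -69125.32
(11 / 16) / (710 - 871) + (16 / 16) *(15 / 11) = 38519 / 28336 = 1.36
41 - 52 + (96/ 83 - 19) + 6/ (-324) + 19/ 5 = -561637/ 22410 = -25.06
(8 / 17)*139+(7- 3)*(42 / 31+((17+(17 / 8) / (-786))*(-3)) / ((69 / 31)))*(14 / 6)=-7760635913 / 57162636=-135.76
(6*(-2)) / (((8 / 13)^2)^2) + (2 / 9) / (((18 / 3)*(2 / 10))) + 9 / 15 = -11458661 / 138240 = -82.89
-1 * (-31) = 31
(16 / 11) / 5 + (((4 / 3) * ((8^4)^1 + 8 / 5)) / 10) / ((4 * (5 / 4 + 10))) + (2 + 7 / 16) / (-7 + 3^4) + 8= 899554499 / 43956000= 20.46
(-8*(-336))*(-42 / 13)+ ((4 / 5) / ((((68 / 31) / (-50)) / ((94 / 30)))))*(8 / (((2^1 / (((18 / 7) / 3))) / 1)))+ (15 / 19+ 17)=-260493034 / 29393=-8862.42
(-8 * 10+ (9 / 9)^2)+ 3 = -76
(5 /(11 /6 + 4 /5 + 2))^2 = 22500 /19321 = 1.16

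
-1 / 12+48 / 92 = 121 / 276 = 0.44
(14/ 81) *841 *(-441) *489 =-94038938/ 3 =-31346312.67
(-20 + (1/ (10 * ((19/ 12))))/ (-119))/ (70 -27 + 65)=-0.19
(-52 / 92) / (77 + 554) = -13 / 14513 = -0.00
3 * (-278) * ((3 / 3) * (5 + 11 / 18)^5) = -1460903969639 / 314928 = -4638850.69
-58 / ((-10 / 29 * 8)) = 841 / 40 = 21.02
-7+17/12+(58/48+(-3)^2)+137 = 1133/8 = 141.62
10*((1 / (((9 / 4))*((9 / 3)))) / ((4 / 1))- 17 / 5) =-908 / 27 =-33.63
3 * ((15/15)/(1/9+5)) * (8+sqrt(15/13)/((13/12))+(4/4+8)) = 162 * sqrt(195)/3887+459/46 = 10.56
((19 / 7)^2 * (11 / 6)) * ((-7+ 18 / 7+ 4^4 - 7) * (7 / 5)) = 4624.73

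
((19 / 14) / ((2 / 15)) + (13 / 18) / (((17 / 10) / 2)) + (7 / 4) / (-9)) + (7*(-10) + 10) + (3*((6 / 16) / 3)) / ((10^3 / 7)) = -421233509 / 8568000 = -49.16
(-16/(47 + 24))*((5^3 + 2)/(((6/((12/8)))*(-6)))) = 254/213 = 1.19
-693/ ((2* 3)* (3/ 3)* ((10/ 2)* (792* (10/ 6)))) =-7/ 400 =-0.02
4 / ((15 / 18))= 24 / 5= 4.80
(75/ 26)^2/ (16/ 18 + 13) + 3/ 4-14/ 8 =-271/ 676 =-0.40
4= 4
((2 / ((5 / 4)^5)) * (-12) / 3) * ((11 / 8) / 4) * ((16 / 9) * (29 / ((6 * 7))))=-653312 / 590625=-1.11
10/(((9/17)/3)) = 170/3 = 56.67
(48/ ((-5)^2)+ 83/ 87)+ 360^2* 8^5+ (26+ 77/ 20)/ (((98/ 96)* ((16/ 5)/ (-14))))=129313009952089/ 30450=4246732674.95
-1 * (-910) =910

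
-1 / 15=-0.07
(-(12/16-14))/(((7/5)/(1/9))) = 265/252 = 1.05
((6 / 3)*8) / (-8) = -2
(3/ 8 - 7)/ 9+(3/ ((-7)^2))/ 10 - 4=-4.73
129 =129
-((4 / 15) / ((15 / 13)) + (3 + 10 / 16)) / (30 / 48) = -6.17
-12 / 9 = -4 / 3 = -1.33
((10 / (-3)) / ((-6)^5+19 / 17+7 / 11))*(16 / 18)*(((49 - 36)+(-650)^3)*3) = -313999.71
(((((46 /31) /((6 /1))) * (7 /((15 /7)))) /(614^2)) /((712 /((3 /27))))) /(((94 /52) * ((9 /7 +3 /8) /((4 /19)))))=205114 /8746169347171395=0.00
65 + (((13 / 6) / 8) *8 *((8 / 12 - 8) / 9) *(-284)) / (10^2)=141778 / 2025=70.01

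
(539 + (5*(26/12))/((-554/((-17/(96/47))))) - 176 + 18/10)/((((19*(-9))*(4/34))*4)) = -9899191307/2182671360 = -4.54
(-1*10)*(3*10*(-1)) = 300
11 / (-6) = -11 / 6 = -1.83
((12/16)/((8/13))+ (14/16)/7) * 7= 301/32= 9.41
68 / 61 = 1.11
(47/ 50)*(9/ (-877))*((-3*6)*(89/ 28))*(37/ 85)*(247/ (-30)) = -1032167799/ 521815000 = -1.98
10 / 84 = 5 / 42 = 0.12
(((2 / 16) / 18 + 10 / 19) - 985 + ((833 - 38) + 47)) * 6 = -389789 / 456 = -854.80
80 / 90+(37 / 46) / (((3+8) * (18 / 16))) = 724 / 759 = 0.95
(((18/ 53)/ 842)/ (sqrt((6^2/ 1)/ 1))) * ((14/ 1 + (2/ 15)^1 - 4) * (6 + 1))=532/ 111565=0.00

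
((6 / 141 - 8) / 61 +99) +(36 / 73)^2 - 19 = 1223982026 / 15278243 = 80.11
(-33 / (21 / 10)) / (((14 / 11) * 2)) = -6.17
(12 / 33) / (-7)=-4 / 77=-0.05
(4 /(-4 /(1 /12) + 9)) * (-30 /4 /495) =2 /1287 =0.00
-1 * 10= -10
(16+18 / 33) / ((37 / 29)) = 5278 / 407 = 12.97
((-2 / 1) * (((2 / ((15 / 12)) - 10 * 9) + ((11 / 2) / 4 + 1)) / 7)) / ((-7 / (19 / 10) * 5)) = -65379 / 49000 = -1.33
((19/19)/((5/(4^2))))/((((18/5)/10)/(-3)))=-80/3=-26.67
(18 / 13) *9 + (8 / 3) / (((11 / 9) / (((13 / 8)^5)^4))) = 741450400485502353277143 / 20608471894847389696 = 35977.94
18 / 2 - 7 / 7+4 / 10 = 42 / 5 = 8.40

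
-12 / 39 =-4 / 13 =-0.31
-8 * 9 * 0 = 0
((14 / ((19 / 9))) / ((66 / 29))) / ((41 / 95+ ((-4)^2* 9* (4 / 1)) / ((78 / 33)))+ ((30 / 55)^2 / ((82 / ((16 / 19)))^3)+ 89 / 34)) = 17540490300190 / 1485295901783657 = 0.01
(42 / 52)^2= 441 / 676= 0.65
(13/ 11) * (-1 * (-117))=1521/ 11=138.27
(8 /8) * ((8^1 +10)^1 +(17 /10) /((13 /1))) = 2357 /130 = 18.13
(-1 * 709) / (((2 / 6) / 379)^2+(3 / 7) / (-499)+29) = -3201590260953 / 130949746579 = -24.45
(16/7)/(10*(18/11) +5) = 176/1645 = 0.11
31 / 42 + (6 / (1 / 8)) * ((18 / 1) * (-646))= -23442017 / 42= -558143.26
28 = 28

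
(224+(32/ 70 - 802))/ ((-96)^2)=-1123/ 17920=-0.06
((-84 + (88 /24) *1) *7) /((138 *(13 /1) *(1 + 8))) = -1687 /48438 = -0.03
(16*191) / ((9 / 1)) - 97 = 2183 / 9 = 242.56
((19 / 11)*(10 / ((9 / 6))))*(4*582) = 294880 / 11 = 26807.27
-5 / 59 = -0.08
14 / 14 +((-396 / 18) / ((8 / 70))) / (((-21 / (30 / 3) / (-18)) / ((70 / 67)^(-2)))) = -148039 / 98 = -1510.60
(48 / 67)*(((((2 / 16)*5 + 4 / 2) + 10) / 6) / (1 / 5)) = 505 / 67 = 7.54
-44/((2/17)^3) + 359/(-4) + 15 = -108385/4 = -27096.25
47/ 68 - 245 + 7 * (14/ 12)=-236.14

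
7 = 7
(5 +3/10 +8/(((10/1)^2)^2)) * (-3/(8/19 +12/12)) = -62947/5625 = -11.19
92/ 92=1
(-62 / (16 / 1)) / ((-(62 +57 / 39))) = 403 / 6600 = 0.06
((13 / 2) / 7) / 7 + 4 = 405 / 98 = 4.13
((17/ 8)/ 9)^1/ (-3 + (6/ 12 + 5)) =17/ 180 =0.09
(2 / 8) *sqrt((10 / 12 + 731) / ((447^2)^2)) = sqrt(26346) / 4795416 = 0.00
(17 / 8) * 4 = 17 / 2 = 8.50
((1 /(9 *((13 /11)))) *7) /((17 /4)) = 308 /1989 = 0.15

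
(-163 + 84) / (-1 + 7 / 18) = 1422 / 11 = 129.27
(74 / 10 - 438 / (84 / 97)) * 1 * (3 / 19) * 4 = -209322 / 665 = -314.77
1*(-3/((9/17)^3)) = -4913/243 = -20.22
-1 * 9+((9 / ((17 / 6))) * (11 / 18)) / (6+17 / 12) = -13221 / 1513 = -8.74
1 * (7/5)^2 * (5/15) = 49/75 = 0.65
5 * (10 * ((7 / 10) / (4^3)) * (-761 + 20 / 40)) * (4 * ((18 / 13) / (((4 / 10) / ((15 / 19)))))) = -2764125 / 608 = -4546.26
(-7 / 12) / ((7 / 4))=-1 / 3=-0.33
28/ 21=1.33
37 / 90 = 0.41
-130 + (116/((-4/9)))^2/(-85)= -79171/85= -931.42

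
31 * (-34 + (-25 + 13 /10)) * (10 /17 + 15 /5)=-1091107 /170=-6418.28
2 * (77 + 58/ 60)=2339/ 15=155.93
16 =16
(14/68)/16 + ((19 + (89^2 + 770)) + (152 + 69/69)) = 4821479/544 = 8863.01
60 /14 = 30 /7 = 4.29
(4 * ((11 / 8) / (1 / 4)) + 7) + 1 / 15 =436 / 15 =29.07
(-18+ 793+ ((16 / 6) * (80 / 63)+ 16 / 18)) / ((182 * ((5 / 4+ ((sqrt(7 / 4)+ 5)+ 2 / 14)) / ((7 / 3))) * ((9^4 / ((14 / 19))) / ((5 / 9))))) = 0.00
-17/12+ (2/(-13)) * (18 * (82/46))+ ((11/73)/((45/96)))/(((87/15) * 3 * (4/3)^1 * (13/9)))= -48184151/7595796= -6.34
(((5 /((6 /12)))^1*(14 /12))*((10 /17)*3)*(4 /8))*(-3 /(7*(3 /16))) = -400 /17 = -23.53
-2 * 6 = -12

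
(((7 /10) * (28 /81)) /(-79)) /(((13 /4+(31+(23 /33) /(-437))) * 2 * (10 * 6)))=-10241 /13741052625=-0.00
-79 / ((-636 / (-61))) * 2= -4819 / 318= -15.15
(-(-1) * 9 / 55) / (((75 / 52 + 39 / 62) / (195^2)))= 12259260 / 4081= 3003.98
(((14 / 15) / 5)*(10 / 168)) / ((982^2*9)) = 1 / 781102440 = 0.00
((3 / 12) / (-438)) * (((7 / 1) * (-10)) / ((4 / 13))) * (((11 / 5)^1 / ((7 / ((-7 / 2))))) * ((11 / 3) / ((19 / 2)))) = -11011 / 199728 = -0.06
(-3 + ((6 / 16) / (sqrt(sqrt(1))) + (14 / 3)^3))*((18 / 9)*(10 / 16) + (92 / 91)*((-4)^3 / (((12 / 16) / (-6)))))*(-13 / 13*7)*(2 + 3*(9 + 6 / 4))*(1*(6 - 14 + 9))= -12046537.77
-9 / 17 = -0.53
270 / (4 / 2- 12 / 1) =-27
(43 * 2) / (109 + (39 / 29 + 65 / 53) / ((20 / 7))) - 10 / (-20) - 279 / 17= -434447381 / 28715754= -15.13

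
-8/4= -2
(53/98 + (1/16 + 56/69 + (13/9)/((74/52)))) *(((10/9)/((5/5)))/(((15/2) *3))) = 14590867/121594284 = 0.12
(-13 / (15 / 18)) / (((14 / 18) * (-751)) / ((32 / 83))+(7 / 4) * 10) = 22464 / 2156455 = 0.01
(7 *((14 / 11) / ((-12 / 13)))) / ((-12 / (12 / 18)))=637 / 1188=0.54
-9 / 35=-0.26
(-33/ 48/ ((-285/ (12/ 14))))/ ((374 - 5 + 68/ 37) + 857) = 37/ 21971600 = 0.00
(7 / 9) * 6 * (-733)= -10262 / 3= -3420.67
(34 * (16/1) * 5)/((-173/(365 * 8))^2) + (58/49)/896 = 509106570083941/657001408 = 774894.18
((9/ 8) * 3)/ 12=9/ 32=0.28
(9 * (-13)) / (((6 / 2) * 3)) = -13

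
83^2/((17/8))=55112/17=3241.88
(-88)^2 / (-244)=-1936 / 61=-31.74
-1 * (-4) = 4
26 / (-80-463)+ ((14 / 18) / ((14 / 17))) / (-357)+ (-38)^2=98792135 / 68418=1443.95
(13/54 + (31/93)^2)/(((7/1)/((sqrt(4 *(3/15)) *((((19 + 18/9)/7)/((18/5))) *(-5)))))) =-0.19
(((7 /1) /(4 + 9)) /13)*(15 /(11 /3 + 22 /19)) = 1197 /9295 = 0.13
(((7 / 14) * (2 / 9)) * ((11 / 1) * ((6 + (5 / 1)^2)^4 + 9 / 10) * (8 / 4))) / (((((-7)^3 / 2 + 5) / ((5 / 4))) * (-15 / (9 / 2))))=101587409 / 19980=5084.45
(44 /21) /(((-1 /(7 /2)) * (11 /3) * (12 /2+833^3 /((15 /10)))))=-3 /578009546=-0.00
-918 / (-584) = 459 / 292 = 1.57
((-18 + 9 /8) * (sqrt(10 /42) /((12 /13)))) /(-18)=65 * sqrt(105) /1344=0.50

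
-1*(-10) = 10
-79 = -79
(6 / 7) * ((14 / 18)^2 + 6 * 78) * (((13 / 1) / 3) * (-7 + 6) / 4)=-493441 / 1134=-435.13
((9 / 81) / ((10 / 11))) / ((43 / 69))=253 / 1290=0.20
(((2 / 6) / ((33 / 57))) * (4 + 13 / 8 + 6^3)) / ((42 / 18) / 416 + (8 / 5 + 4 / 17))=148896540 / 2148113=69.32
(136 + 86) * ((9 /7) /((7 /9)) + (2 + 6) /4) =39738 /49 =810.98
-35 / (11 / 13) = -455 / 11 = -41.36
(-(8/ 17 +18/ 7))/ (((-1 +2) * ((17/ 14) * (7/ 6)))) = -4344/ 2023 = -2.15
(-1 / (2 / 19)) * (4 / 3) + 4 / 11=-12.30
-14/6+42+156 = 587/3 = 195.67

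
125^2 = 15625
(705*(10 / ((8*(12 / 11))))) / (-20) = -2585 / 64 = -40.39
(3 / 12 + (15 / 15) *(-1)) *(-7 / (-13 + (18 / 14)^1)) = -147 / 328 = -0.45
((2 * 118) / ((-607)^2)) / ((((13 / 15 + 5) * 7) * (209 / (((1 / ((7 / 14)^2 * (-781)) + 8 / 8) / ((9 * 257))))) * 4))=10915 / 1360161562143736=0.00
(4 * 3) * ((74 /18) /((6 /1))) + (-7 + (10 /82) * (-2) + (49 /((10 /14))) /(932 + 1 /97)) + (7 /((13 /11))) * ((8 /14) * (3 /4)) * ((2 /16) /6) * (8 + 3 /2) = 5964889 /3837600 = 1.55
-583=-583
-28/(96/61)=-427/24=-17.79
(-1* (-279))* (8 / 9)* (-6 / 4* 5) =-1860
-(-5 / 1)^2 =-25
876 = 876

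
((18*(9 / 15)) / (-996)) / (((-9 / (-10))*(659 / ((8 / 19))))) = -8 / 1039243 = -0.00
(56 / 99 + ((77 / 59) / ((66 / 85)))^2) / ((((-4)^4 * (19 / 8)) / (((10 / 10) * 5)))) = 0.03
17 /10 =1.70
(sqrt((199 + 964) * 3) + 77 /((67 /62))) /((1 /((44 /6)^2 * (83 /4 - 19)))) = 847 * sqrt(3489) /9 + 4043578 /603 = 12264.70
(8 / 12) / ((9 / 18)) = 4 / 3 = 1.33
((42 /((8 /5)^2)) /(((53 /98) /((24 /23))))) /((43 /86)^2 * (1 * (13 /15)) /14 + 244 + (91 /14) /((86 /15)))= 1393780500 /10793987791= 0.13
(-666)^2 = 443556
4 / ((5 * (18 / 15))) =2 / 3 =0.67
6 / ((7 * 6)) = 1 / 7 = 0.14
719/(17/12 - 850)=-8628/10183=-0.85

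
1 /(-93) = -1 /93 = -0.01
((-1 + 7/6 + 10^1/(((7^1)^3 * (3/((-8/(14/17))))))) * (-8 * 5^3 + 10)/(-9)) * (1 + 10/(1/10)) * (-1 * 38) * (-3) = 219744690/2401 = 91522.15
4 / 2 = 2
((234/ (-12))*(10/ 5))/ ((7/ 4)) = -156/ 7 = -22.29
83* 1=83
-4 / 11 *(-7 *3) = 7.64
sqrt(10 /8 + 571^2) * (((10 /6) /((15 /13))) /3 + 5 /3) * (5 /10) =29 * sqrt(1304169) /54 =613.30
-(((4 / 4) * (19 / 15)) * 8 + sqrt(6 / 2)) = -152 / 15-sqrt(3) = -11.87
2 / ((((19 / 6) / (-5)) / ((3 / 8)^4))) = -0.06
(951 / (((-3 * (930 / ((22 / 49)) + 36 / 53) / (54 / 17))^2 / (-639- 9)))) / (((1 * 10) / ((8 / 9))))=-3351294663552 / 234293330124605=-0.01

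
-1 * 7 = -7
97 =97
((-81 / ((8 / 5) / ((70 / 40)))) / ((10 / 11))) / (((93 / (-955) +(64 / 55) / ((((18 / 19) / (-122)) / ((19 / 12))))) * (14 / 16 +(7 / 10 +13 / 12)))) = 2412315675 / 15619120904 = 0.15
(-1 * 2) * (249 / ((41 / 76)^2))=-2876448 / 1681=-1711.15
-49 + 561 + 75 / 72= 12313 / 24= 513.04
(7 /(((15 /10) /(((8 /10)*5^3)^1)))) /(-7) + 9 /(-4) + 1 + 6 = -743 /12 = -61.92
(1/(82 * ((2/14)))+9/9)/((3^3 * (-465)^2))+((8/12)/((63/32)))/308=283735171/258031238850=0.00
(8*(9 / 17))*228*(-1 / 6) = -2736 / 17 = -160.94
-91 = -91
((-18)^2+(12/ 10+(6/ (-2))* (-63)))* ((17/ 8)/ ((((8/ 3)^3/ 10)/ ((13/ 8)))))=15341157/ 16384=936.35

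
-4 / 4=-1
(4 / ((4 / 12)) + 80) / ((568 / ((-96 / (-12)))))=92 / 71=1.30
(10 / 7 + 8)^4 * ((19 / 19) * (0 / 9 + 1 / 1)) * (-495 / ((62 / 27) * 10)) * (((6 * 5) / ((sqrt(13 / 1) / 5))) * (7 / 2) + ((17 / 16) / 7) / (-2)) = 53889436161 / 4168136- 950990049900 * sqrt(13) / 138229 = -24792599.51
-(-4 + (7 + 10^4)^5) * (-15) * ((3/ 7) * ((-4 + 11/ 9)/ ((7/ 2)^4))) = -200700980686240133606000/ 16807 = -11941511315894575689.06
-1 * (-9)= 9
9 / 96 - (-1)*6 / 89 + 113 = 113.16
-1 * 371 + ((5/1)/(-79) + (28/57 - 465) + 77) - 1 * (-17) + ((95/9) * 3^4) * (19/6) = 17705147/9006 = 1965.93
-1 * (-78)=78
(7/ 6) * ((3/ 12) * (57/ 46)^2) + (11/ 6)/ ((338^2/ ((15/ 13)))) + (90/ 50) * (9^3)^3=21915304362159588569/ 31426239520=697356880.65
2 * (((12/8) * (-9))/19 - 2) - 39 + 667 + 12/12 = 11848/19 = 623.58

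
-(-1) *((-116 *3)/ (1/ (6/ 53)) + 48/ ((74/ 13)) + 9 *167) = 2886663/ 1961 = 1472.04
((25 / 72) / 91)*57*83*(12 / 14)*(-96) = -946200 / 637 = -1485.40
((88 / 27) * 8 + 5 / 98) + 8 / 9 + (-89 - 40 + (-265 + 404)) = 97939 / 2646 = 37.01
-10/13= -0.77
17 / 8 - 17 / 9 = 17 / 72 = 0.24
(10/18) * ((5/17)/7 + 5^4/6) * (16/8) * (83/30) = 6175615/19278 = 320.35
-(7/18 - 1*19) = 335/18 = 18.61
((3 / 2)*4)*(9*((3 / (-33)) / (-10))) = 27 / 55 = 0.49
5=5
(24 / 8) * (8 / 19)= 24 / 19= 1.26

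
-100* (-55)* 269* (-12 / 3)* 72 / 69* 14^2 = -27838272000 / 23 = -1210359652.17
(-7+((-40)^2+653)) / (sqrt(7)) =2246 * sqrt(7) / 7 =848.91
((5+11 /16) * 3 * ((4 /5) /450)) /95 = 91 /285000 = 0.00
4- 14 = -10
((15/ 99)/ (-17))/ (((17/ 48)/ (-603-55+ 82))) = 46080/ 3179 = 14.50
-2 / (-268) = 1 / 134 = 0.01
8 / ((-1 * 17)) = -0.47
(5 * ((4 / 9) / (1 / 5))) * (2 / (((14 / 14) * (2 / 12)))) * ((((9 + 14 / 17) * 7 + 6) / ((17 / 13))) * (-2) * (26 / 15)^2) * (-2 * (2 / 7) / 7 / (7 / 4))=5718808576 / 2676429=2136.73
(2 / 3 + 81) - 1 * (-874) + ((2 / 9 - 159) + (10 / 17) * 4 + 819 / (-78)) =241355 / 306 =788.74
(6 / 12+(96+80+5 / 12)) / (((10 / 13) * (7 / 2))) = 27599 / 420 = 65.71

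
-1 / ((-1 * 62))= 1 / 62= 0.02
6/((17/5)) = 30/17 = 1.76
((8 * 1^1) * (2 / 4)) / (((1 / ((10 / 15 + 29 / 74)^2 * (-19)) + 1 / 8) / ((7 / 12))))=58759400 / 1965009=29.90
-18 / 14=-9 / 7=-1.29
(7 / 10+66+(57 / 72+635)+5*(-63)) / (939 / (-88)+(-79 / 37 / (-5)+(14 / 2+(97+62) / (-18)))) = -18925093 / 589829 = -32.09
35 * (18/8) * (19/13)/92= 1.25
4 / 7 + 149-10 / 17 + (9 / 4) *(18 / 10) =364219 / 2380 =153.03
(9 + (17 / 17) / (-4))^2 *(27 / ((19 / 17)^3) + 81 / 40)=1436096655 / 877952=1635.73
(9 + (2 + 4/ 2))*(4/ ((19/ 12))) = 624/ 19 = 32.84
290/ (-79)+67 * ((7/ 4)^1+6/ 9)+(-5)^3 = 31517/ 948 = 33.25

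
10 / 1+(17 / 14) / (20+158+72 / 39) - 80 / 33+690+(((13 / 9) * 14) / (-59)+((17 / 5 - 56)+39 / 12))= 154835620031 / 238984515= 647.89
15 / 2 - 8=-1 / 2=-0.50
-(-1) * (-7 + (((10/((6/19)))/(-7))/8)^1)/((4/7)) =-1271/96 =-13.24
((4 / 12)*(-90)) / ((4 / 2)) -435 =-450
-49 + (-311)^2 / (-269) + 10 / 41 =-4503292 / 11029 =-408.31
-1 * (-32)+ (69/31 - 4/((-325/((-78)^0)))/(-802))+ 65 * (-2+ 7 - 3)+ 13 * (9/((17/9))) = 15533435696/68681275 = 226.17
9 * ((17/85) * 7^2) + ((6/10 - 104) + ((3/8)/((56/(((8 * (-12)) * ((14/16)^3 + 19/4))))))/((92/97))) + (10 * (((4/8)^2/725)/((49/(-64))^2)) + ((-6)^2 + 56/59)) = 34989114317293/1935084605440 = 18.08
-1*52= -52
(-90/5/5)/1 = -18/5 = -3.60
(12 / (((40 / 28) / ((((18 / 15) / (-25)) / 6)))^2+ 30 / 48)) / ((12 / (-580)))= -45472 / 2500049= -0.02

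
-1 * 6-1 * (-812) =806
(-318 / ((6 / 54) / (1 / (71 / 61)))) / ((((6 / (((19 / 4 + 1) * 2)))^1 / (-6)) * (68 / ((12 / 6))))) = 2007693 / 2414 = 831.69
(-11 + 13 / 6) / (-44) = 53 / 264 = 0.20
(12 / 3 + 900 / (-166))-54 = -4600 / 83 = -55.42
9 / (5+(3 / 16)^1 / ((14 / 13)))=2016 / 1159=1.74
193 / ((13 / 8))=1544 / 13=118.77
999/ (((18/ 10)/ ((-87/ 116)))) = -1665/ 4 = -416.25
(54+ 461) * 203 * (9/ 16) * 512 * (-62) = -1866755520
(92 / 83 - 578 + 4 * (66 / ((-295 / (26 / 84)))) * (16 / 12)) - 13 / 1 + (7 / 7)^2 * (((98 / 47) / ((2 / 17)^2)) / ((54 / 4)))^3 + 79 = 307649674531872143 / 350253928142055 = 878.36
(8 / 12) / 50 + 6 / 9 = 17 / 25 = 0.68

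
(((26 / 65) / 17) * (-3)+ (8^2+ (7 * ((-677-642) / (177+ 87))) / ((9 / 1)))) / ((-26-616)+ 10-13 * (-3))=-12126379 / 119762280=-0.10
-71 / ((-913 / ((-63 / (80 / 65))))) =-58149 / 14608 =-3.98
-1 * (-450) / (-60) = -15 / 2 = -7.50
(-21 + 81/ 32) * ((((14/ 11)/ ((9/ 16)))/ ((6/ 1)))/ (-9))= 0.77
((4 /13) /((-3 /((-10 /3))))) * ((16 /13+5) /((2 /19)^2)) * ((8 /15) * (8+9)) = 294576 /169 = 1743.05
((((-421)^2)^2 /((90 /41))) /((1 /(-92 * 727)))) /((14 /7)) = -21536468338222441 /45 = -478588185293832.02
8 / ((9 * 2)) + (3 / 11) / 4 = 203 / 396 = 0.51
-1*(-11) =11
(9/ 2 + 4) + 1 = 9.50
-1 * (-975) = 975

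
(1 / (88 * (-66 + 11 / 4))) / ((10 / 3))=-3 / 55660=-0.00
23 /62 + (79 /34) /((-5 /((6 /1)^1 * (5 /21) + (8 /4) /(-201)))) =-2137519 /7414890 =-0.29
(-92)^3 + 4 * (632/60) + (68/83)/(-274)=-132809732758/170565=-778645.87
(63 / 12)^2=441 / 16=27.56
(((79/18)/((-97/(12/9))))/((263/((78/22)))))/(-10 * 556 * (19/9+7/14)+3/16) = 32864/586647460993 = 0.00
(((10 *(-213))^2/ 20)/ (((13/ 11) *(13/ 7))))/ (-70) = -499059/ 338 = -1476.51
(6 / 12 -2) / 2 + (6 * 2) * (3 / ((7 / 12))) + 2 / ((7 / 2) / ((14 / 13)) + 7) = 70211 / 1148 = 61.16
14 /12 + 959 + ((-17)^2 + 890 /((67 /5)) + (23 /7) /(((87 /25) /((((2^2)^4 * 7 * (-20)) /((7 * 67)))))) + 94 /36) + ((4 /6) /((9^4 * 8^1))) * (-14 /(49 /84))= 111192167462 /89236161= 1246.04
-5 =-5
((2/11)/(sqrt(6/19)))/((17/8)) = 0.15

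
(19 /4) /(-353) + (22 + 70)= 129885 /1412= 91.99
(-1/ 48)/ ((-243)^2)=-1/ 2834352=-0.00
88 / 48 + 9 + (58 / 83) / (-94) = 253391 / 23406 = 10.83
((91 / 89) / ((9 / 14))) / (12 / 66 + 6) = 7007 / 27234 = 0.26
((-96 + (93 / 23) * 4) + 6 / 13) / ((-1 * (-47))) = -23730 / 14053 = -1.69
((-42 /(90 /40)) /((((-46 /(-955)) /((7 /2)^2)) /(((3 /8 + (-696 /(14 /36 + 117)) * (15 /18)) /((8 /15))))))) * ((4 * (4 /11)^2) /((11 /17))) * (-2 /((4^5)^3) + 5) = 5768550474070988351475 /34727639360995328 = 166108.34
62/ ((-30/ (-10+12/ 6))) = 248/ 15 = 16.53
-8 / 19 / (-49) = 8 / 931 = 0.01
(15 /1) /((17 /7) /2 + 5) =70 /29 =2.41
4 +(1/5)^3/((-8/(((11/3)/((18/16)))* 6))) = 4478/1125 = 3.98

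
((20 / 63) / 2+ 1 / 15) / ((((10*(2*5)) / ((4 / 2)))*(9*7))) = 71 / 992250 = 0.00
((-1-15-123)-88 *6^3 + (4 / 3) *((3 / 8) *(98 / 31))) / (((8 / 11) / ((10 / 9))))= -2720245 / 93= -29249.95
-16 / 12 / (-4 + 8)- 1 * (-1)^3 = 2 / 3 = 0.67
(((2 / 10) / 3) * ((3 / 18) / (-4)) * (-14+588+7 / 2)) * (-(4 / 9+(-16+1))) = -10087 / 432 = -23.35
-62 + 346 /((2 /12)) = 2014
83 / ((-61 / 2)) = -166 / 61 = -2.72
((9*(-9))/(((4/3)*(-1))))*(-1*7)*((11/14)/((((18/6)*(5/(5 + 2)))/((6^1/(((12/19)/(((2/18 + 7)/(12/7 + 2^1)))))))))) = -184338/65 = -2835.97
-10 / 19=-0.53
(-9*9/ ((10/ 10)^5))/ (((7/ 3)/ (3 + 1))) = -972/ 7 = -138.86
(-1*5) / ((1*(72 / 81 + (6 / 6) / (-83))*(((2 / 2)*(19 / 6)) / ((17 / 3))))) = -25398 / 2489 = -10.20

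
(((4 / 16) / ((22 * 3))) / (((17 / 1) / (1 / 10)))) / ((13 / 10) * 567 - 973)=-0.00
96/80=6/5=1.20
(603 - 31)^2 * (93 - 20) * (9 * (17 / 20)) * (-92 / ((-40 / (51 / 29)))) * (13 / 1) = 6965587080738 / 725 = 9607706318.26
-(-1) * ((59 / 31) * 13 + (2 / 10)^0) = 798 / 31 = 25.74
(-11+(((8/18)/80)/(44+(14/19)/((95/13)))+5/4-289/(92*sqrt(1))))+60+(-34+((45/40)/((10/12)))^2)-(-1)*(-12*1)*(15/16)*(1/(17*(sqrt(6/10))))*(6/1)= 49206510853/3295522800-45*sqrt(15)/34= 9.81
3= 3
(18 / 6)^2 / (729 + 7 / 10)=90 / 7297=0.01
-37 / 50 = -0.74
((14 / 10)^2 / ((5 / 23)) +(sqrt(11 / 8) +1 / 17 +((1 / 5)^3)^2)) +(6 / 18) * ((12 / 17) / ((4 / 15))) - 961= -252620733 / 265625 +sqrt(22) / 4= -949.87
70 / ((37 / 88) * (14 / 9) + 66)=5544 / 5279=1.05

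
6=6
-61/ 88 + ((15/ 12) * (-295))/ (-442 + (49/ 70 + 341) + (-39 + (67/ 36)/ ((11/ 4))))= 1.97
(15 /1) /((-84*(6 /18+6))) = -15 /532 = -0.03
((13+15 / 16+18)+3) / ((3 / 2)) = 559 / 24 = 23.29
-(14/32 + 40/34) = -439/272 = -1.61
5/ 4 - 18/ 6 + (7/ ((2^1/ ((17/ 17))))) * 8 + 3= 117/ 4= 29.25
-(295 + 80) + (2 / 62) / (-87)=-1011376 / 2697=-375.00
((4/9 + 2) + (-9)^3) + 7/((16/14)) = -51871/72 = -720.43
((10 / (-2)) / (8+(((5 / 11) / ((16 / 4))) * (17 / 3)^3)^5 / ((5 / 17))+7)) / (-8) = 295795945120896 / 6082656083561041461629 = 0.00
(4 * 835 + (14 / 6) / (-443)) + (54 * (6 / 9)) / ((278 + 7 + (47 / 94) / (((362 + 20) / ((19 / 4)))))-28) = 3486470184847 / 1043811219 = 3340.13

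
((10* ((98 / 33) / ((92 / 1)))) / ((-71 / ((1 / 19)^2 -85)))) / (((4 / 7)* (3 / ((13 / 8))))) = 57008315 / 155631432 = 0.37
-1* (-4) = 4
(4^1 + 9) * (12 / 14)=78 / 7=11.14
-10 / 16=-5 / 8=-0.62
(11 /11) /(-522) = -1 /522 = -0.00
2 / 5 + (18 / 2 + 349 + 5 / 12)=21529 / 60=358.82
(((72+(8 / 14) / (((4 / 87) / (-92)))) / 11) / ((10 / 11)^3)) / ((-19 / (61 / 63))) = 6.61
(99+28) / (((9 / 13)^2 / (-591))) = -4228211 / 27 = -156600.41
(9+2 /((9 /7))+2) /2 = 113 /18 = 6.28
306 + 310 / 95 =309.26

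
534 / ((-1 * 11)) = -534 / 11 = -48.55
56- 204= -148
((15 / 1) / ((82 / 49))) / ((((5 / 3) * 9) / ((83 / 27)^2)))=5.65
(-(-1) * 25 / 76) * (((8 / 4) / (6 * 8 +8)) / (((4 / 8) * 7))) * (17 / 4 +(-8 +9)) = 0.02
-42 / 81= -14 / 27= -0.52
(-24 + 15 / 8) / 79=-177 / 632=-0.28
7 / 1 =7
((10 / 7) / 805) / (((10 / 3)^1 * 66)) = 1 / 123970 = 0.00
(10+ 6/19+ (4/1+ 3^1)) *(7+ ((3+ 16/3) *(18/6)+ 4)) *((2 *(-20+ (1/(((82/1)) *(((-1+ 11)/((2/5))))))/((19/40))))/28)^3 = -2040139021729536/1122731705125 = -1817.12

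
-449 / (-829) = 449 / 829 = 0.54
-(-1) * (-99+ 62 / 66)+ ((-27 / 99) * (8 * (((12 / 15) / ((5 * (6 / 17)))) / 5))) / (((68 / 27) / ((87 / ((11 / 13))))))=-4815944 / 45375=-106.14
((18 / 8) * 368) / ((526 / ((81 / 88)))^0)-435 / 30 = 1627 / 2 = 813.50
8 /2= 4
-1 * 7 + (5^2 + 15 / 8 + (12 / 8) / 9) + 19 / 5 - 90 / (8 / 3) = -1189 / 120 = -9.91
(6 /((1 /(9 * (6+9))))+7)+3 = 820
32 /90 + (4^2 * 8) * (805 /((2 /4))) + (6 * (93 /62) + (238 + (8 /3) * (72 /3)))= 9287611 /45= 206391.36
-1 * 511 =-511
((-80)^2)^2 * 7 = 286720000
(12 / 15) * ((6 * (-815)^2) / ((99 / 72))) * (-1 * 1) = -25506240 / 11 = -2318749.09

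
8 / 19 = 0.42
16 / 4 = 4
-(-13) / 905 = 13 / 905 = 0.01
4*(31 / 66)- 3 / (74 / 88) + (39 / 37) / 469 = -965791 / 572649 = -1.69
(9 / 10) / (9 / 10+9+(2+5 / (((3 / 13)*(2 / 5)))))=27 / 1982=0.01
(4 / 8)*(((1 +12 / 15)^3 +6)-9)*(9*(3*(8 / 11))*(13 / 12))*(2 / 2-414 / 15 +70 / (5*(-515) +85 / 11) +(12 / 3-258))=-82058522013 / 9707500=-8453.11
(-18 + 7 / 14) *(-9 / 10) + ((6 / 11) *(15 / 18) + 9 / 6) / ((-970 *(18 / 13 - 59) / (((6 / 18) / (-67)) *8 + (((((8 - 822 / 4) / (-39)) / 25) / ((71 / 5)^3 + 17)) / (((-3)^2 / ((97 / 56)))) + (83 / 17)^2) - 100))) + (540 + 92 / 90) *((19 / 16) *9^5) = 2556630928613534673211522859 / 67391727451801530624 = 37936865.92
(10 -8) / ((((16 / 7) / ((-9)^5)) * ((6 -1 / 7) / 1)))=-2893401 / 328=-8821.34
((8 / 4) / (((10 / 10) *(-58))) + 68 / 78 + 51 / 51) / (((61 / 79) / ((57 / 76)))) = 82081 / 45994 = 1.78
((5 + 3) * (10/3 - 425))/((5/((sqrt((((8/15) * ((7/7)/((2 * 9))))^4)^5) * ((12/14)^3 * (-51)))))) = 288635224064/25542772825688876953125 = 0.00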